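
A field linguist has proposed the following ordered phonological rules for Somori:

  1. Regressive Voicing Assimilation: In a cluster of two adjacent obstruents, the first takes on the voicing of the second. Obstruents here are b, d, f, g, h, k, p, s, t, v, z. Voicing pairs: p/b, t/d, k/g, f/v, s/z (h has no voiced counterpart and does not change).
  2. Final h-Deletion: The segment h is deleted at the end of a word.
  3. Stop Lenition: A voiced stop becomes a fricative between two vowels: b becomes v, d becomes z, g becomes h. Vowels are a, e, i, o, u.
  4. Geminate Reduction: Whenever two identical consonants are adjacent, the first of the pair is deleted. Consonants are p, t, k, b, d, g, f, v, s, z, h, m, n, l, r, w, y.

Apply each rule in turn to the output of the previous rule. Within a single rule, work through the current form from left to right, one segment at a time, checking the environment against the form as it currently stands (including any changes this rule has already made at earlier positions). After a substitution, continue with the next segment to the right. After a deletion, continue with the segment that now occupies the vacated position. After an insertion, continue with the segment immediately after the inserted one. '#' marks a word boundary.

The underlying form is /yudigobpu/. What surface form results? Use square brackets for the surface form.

1 Regressive Voicing Assimilation: [yudigobpu] → [yudigoppu]
2 Final h-Deletion: no change — [yudigoppu]
3 Stop Lenition: [yudigoppu] → [yuzihoppu]
4 Geminate Reduction: [yuzihoppu] → [yuzihopu]

[yuzihopu]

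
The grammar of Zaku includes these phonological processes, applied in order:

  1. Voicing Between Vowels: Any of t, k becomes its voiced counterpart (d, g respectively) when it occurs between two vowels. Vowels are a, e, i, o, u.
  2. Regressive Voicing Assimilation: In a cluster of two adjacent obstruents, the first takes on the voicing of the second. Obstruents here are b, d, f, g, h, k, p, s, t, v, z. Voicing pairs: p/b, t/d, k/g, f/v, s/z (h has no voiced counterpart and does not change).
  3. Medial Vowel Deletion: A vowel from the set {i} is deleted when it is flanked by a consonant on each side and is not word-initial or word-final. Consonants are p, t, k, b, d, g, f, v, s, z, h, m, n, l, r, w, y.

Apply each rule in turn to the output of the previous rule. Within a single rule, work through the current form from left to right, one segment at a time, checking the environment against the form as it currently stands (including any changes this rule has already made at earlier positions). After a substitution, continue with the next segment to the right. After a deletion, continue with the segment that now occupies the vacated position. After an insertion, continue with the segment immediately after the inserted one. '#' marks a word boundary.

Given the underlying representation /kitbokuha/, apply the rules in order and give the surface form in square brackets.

1 Voicing Between Vowels: [kitbokuha] → [kitboguha]
2 Regressive Voicing Assimilation: [kitboguha] → [kidboguha]
3 Medial Vowel Deletion: [kidboguha] → [kdboguha]

[kdboguha]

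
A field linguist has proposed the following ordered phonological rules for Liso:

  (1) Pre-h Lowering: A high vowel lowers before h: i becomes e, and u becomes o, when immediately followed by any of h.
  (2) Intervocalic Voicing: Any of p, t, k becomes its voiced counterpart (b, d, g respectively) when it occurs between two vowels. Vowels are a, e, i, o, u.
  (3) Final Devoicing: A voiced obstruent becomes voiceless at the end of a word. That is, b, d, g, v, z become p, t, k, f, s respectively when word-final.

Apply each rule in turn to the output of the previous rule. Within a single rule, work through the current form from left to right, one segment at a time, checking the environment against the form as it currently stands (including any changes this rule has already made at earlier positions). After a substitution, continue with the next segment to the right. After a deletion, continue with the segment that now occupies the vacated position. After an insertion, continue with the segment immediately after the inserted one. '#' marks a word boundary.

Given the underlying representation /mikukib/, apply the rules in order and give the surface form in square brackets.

[migugip]

(1) Pre-h Lowering: no change — [mikukib]
(2) Intervocalic Voicing: [mikukib] → [migugib]
(3) Final Devoicing: [migugib] → [migugip]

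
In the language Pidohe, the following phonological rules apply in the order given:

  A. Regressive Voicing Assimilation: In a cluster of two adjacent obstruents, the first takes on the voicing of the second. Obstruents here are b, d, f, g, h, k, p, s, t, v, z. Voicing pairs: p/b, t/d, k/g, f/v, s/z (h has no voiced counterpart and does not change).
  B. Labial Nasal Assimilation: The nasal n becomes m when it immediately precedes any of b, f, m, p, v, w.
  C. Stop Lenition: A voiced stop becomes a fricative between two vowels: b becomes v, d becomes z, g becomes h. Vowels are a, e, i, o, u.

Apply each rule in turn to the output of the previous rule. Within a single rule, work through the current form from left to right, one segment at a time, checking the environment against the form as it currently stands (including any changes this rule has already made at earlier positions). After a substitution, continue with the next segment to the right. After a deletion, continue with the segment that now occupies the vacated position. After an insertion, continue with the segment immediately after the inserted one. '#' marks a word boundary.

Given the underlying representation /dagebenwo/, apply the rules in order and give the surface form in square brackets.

A Regressive Voicing Assimilation: no change — [dagebenwo]
B Labial Nasal Assimilation: [dagebenwo] → [dagebemwo]
C Stop Lenition: [dagebemwo] → [dahevemwo]

[dahevemwo]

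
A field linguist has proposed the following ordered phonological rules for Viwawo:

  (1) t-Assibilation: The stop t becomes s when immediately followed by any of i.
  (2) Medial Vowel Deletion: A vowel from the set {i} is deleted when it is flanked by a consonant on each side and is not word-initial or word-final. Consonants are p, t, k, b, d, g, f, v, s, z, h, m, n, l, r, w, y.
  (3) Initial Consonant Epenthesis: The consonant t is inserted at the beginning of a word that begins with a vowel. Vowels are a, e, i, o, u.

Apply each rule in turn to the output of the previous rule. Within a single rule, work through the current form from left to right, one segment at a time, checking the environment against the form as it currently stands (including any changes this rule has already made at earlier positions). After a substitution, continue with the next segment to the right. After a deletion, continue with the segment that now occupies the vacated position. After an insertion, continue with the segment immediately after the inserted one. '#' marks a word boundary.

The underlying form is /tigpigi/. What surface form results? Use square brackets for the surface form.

[sgpgi]

(1) t-Assibilation: [tigpigi] → [sigpigi]
(2) Medial Vowel Deletion: [sigpigi] → [sgpgi]
(3) Initial Consonant Epenthesis: no change — [sgpgi]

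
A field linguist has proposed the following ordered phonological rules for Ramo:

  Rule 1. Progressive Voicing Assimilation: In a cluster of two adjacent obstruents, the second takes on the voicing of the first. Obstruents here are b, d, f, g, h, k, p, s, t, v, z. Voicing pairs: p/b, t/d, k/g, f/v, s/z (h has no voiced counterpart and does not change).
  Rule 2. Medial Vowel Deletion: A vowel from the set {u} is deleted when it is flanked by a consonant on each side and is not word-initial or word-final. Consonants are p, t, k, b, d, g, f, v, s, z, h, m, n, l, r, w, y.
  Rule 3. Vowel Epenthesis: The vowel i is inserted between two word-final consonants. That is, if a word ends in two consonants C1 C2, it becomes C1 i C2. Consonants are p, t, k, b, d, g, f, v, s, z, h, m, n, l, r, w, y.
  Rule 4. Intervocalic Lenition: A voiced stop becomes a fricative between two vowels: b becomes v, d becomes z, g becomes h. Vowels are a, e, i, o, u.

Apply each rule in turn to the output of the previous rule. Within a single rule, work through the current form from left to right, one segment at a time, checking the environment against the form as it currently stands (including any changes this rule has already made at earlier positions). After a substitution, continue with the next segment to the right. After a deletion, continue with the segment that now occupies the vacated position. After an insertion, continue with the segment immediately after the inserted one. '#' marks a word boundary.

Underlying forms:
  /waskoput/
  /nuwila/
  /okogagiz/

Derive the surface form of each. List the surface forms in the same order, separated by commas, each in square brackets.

/waskoput/:
  Rule 1 Progressive Voicing Assimilation: no change — [waskoput]
  Rule 2 Medial Vowel Deletion: [waskoput] → [waskopt]
  Rule 3 Vowel Epenthesis: [waskopt] → [waskopit]
  Rule 4 Intervocalic Lenition: no change — [waskopit]
/nuwila/:
  Rule 1 Progressive Voicing Assimilation: no change — [nuwila]
  Rule 2 Medial Vowel Deletion: [nuwila] → [nwila]
  Rule 3 Vowel Epenthesis: no change — [nwila]
  Rule 4 Intervocalic Lenition: no change — [nwila]
/okogagiz/:
  Rule 1 Progressive Voicing Assimilation: no change — [okogagiz]
  Rule 2 Medial Vowel Deletion: no change — [okogagiz]
  Rule 3 Vowel Epenthesis: no change — [okogagiz]
  Rule 4 Intervocalic Lenition: [okogagiz] → [okohahiz]

[waskopit], [nwila], [okohahiz]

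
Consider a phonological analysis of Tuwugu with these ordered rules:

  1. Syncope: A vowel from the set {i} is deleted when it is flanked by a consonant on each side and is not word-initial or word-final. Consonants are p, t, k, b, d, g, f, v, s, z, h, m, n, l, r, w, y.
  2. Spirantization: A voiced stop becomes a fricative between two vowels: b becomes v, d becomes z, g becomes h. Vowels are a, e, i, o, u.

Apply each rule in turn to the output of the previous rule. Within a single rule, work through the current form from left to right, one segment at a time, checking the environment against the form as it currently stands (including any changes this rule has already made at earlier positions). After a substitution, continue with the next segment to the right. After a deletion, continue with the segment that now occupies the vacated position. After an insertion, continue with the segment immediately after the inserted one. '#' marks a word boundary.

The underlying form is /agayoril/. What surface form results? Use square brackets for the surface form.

[ahayorl]

1 Syncope: [agayoril] → [agayorl]
2 Spirantization: [agayorl] → [ahayorl]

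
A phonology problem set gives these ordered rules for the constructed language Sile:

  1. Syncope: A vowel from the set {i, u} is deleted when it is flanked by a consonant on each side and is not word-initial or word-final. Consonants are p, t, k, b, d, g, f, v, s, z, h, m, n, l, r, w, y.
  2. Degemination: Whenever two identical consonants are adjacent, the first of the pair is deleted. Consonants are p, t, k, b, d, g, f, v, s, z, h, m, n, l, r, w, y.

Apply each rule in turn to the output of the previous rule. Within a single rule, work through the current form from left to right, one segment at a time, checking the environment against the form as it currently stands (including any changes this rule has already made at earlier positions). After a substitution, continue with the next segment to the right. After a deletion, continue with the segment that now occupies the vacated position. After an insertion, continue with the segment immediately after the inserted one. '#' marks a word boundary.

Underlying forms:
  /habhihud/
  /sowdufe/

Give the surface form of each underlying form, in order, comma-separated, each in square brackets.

/habhihud/:
  1 Syncope: [habhihud] → [habhhd]
  2 Degemination: [habhhd] → [habhd]
/sowdufe/:
  1 Syncope: [sowdufe] → [sowdfe]
  2 Degemination: no change — [sowdfe]

[habhd], [sowdfe]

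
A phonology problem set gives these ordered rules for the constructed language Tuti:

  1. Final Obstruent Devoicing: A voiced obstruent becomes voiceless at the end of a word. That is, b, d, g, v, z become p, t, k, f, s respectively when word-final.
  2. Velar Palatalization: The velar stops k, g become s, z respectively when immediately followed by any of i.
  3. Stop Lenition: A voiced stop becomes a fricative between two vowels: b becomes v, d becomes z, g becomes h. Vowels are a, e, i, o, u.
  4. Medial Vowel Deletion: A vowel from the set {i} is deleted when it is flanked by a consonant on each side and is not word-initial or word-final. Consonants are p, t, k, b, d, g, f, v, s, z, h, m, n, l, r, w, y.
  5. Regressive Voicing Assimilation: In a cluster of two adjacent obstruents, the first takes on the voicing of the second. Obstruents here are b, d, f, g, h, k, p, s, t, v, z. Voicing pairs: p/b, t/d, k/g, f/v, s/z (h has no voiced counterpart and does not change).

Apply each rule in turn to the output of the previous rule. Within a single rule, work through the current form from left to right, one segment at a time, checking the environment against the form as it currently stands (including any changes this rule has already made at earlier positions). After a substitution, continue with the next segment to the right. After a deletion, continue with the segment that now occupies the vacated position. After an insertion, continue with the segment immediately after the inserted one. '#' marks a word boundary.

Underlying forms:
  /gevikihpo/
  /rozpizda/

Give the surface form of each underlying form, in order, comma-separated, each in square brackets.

/gevikihpo/:
  1 Final Obstruent Devoicing: no change — [gevikihpo]
  2 Velar Palatalization: [gevikihpo] → [gevisihpo]
  3 Stop Lenition: no change — [gevisihpo]
  4 Medial Vowel Deletion: [gevisihpo] → [gevshpo]
  5 Regressive Voicing Assimilation: [gevshpo] → [gefshpo]
/rozpizda/:
  1 Final Obstruent Devoicing: no change — [rozpizda]
  2 Velar Palatalization: no change — [rozpizda]
  3 Stop Lenition: no change — [rozpizda]
  4 Medial Vowel Deletion: [rozpizda] → [rozpzda]
  5 Regressive Voicing Assimilation: [rozpzda] → [rosbzda]

[gefshpo], [rosbzda]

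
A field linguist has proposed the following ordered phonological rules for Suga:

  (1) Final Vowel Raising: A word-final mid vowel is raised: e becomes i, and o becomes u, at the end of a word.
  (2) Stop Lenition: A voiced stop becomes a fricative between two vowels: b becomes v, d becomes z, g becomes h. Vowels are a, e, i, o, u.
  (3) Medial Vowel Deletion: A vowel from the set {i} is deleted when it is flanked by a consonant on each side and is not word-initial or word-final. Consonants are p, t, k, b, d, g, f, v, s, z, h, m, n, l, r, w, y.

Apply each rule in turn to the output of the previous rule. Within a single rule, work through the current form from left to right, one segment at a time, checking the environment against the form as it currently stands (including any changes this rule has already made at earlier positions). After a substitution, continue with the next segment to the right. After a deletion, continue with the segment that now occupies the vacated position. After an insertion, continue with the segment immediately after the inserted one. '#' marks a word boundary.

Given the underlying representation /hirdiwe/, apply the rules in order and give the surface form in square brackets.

(1) Final Vowel Raising: [hirdiwe] → [hirdiwi]
(2) Stop Lenition: no change — [hirdiwi]
(3) Medial Vowel Deletion: [hirdiwi] → [hrdwi]

[hrdwi]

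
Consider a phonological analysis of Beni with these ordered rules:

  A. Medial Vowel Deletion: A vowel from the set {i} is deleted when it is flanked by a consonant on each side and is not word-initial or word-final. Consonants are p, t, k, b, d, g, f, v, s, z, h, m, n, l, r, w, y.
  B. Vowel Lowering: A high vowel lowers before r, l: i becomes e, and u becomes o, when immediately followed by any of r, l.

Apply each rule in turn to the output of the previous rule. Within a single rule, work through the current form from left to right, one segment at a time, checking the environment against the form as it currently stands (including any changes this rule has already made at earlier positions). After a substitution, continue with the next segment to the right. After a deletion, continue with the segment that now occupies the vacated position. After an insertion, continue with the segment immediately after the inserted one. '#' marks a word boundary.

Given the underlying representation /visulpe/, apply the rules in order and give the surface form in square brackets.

A Medial Vowel Deletion: [visulpe] → [vsulpe]
B Vowel Lowering: [vsulpe] → [vsolpe]

[vsolpe]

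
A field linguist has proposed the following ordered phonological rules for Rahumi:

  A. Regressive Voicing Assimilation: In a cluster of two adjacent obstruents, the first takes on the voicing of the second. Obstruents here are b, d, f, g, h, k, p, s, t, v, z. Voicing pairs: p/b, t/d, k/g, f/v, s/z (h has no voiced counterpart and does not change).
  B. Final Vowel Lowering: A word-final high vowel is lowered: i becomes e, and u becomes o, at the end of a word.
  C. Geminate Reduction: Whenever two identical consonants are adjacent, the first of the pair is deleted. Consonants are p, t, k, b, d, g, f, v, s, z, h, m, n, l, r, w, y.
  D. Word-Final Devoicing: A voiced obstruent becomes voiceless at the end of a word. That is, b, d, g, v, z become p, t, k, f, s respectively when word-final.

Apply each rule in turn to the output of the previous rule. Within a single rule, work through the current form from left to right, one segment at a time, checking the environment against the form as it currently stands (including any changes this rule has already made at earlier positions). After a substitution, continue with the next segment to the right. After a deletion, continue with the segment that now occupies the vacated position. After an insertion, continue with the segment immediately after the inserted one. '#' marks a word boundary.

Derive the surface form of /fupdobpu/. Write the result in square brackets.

A Regressive Voicing Assimilation: [fupdobpu] → [fubdoppu]
B Final Vowel Lowering: [fubdoppu] → [fubdoppo]
C Geminate Reduction: [fubdoppo] → [fubdopo]
D Word-Final Devoicing: no change — [fubdopo]

[fubdopo]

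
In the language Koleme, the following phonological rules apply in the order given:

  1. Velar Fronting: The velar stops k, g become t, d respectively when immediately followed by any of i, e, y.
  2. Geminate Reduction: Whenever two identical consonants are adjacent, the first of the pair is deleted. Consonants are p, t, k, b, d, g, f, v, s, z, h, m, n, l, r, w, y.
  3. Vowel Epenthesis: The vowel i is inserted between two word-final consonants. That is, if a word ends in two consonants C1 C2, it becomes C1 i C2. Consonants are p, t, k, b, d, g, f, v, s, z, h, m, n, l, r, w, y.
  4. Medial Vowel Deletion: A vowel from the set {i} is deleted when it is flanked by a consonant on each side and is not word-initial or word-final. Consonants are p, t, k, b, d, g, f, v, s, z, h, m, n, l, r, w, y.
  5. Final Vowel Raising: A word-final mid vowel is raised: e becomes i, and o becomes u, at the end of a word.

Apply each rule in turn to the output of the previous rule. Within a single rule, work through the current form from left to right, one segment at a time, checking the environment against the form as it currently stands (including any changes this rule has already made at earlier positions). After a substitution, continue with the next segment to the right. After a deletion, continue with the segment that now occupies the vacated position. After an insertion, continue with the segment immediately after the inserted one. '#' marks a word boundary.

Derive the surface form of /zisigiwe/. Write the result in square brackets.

[zsdwi]

1 Velar Fronting: [zisigiwe] → [zisidiwe]
2 Geminate Reduction: no change — [zisidiwe]
3 Vowel Epenthesis: no change — [zisidiwe]
4 Medial Vowel Deletion: [zisidiwe] → [zsdwe]
5 Final Vowel Raising: [zsdwe] → [zsdwi]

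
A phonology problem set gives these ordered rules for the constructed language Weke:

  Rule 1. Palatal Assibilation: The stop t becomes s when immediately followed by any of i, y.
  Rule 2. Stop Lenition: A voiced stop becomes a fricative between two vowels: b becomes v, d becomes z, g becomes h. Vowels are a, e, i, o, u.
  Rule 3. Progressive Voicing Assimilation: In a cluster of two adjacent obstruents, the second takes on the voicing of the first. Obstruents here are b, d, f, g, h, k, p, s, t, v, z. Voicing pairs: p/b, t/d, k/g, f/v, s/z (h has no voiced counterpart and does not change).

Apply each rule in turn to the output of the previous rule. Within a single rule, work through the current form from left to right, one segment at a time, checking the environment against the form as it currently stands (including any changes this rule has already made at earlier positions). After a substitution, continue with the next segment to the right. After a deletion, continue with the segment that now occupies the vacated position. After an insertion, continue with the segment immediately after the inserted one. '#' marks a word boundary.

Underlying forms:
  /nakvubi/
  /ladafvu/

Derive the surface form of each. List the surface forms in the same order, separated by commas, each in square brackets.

[nakfuvi], [lazaffu]

/nakvubi/:
  Rule 1 Palatal Assibilation: no change — [nakvubi]
  Rule 2 Stop Lenition: [nakvubi] → [nakvuvi]
  Rule 3 Progressive Voicing Assimilation: [nakvuvi] → [nakfuvi]
/ladafvu/:
  Rule 1 Palatal Assibilation: no change — [ladafvu]
  Rule 2 Stop Lenition: [ladafvu] → [lazafvu]
  Rule 3 Progressive Voicing Assimilation: [lazafvu] → [lazaffu]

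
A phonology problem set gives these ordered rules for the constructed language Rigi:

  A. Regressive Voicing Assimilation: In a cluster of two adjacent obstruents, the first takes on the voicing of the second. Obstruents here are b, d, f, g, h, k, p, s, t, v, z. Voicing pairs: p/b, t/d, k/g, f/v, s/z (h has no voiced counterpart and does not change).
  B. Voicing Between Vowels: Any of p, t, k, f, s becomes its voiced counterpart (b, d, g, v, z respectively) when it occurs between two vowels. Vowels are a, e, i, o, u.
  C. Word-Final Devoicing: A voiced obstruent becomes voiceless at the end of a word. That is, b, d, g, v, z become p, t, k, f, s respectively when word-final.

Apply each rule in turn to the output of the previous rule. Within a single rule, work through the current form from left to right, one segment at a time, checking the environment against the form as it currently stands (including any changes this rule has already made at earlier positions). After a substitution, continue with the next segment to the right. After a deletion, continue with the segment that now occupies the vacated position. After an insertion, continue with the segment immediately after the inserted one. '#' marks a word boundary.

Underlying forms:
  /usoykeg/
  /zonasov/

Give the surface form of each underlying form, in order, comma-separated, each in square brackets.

[uzoykek], [zonazof]

/usoykeg/:
  A Regressive Voicing Assimilation: no change — [usoykeg]
  B Voicing Between Vowels: [usoykeg] → [uzoykeg]
  C Word-Final Devoicing: [uzoykeg] → [uzoykek]
/zonasov/:
  A Regressive Voicing Assimilation: no change — [zonasov]
  B Voicing Between Vowels: [zonasov] → [zonazov]
  C Word-Final Devoicing: [zonazov] → [zonazof]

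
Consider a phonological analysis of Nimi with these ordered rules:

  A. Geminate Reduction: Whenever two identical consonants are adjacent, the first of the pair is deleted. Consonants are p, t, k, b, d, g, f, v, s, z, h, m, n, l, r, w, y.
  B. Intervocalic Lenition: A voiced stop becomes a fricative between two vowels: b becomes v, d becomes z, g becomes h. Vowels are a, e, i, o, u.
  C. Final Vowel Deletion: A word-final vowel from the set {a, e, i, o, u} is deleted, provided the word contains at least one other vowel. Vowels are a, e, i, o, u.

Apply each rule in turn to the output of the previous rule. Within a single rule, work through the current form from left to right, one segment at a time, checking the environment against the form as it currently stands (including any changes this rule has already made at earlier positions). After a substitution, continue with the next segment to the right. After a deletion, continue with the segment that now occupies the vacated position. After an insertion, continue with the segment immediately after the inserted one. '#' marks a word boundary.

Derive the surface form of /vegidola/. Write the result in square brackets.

[vehizol]

A Geminate Reduction: no change — [vegidola]
B Intervocalic Lenition: [vegidola] → [vehizola]
C Final Vowel Deletion: [vehizola] → [vehizol]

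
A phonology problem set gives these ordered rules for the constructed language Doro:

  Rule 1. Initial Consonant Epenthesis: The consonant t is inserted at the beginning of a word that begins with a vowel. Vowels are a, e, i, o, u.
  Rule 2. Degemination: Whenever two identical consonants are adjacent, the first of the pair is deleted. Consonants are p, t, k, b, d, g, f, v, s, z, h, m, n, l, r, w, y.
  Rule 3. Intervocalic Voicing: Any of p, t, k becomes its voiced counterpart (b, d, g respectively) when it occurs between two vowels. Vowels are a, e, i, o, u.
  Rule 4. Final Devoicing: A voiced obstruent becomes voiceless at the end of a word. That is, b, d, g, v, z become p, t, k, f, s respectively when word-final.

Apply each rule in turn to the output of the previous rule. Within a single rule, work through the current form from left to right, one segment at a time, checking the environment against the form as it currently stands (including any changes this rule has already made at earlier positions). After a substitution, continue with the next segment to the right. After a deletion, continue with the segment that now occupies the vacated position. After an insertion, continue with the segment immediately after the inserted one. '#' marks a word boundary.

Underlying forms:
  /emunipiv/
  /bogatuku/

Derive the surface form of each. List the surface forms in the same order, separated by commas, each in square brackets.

[temunibif], [bogadugu]

/emunipiv/:
  Rule 1 Initial Consonant Epenthesis: [emunipiv] → [temunipiv]
  Rule 2 Degemination: no change — [temunipiv]
  Rule 3 Intervocalic Voicing: [temunipiv] → [temunibiv]
  Rule 4 Final Devoicing: [temunibiv] → [temunibif]
/bogatuku/:
  Rule 1 Initial Consonant Epenthesis: no change — [bogatuku]
  Rule 2 Degemination: no change — [bogatuku]
  Rule 3 Intervocalic Voicing: [bogatuku] → [bogadugu]
  Rule 4 Final Devoicing: no change — [bogadugu]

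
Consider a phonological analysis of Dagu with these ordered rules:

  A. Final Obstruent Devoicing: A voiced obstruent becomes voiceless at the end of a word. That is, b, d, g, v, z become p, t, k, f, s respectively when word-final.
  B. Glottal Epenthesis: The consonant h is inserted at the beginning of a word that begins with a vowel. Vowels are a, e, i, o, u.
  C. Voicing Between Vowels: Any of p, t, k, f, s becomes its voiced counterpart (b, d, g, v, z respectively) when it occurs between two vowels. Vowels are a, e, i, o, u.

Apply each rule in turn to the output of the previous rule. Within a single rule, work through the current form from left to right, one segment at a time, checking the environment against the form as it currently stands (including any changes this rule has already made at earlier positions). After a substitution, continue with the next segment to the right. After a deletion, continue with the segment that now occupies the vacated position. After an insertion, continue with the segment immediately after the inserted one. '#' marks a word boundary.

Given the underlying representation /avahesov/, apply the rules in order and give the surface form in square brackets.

[havahezof]

A Final Obstruent Devoicing: [avahesov] → [avahesof]
B Glottal Epenthesis: [avahesof] → [havahesof]
C Voicing Between Vowels: [havahesof] → [havahezof]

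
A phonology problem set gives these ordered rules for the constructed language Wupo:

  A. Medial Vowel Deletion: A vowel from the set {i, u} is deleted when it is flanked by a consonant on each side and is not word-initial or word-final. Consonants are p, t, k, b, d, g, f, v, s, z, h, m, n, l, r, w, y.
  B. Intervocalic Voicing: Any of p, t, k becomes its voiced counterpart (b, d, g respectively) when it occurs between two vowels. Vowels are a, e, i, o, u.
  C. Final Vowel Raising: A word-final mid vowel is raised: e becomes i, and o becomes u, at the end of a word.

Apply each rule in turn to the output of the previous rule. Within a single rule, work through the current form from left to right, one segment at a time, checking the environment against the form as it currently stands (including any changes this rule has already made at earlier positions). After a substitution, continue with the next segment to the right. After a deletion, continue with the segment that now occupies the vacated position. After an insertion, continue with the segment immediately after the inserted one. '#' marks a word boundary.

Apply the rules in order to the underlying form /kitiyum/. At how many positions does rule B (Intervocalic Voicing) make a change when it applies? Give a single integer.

A Medial Vowel Deletion: [kitiyum] → [ktym]
B Intervocalic Voicing: no change — [ktym]
C Final Vowel Raising: no change — [ktym]
Rule B changed 0 position(s).

0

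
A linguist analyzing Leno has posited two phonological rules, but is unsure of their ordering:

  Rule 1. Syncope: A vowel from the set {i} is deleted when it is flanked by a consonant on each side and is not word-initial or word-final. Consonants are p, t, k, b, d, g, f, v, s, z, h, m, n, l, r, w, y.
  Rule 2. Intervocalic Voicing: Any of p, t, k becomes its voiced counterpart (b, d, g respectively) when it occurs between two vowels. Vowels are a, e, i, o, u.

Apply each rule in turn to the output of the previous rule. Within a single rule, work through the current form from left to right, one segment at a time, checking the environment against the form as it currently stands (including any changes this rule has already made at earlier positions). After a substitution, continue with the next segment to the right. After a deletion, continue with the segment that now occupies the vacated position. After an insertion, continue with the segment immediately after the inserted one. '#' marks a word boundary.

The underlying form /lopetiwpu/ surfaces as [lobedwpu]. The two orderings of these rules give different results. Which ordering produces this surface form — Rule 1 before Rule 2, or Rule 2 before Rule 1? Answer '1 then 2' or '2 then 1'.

2 then 1

Order 1 then 2:
  1 Syncope: [lopetiwpu] → [lopetwpu]
  2 Intervocalic Voicing: [lopetwpu] → [lobetwpu]
  result: [lobetwpu]
Order 2 then 1:
  2 Intervocalic Voicing: [lopetiwpu] → [lobediwpu]
  1 Syncope: [lobediwpu] → [lobedwpu]
  result: [lobedwpu]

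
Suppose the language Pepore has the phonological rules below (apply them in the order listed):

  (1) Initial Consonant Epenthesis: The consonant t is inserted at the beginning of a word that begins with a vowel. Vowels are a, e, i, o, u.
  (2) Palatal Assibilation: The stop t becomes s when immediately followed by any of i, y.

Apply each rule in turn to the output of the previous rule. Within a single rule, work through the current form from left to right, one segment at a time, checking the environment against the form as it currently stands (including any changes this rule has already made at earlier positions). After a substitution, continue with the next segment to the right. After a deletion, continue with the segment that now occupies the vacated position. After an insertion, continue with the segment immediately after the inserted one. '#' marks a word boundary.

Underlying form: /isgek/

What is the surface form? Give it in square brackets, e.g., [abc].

[sisgek]

(1) Initial Consonant Epenthesis: [isgek] → [tisgek]
(2) Palatal Assibilation: [tisgek] → [sisgek]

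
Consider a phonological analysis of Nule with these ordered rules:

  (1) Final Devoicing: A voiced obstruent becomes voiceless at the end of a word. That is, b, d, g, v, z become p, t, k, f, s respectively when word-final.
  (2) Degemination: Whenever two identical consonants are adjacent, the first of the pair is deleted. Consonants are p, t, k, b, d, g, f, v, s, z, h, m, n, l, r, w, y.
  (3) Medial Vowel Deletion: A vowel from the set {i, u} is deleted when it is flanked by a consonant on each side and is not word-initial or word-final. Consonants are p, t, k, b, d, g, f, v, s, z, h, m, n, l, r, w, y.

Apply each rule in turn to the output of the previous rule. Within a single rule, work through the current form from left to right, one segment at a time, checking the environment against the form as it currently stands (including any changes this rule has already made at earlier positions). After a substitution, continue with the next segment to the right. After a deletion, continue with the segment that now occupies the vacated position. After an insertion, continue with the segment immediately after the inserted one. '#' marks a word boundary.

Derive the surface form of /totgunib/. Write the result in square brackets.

[totgnp]

(1) Final Devoicing: [totgunib] → [totgunip]
(2) Degemination: no change — [totgunip]
(3) Medial Vowel Deletion: [totgunip] → [totgnp]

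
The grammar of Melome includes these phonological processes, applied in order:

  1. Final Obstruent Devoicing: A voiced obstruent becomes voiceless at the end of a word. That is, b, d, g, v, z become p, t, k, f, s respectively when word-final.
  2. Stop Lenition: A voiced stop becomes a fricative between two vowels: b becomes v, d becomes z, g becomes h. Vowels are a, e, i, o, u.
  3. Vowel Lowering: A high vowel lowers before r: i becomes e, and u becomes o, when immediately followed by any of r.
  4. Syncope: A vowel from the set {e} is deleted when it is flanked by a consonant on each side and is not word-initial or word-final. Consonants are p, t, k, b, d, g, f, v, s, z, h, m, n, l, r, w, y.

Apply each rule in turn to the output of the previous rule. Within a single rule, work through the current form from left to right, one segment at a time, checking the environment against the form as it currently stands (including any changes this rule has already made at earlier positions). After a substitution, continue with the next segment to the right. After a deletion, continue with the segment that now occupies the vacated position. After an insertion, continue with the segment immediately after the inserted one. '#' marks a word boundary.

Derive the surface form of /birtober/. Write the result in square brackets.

[brtovr]

1 Final Obstruent Devoicing: no change — [birtober]
2 Stop Lenition: [birtober] → [birtover]
3 Vowel Lowering: [birtover] → [bertover]
4 Syncope: [bertover] → [brtovr]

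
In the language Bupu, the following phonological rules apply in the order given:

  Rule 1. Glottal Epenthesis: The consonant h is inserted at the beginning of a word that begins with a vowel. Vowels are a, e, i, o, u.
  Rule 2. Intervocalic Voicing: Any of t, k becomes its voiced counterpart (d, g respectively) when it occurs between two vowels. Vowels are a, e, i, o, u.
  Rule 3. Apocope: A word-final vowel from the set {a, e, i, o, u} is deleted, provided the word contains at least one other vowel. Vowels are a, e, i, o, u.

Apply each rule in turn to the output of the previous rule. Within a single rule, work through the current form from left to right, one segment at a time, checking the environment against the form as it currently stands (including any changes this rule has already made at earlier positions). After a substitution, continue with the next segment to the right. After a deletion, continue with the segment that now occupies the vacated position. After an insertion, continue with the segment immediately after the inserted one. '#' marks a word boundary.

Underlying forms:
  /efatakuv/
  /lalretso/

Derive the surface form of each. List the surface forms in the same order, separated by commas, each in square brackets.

/efatakuv/:
  Rule 1 Glottal Epenthesis: [efatakuv] → [hefatakuv]
  Rule 2 Intervocalic Voicing: [hefatakuv] → [hefadaguv]
  Rule 3 Apocope: no change — [hefadaguv]
/lalretso/:
  Rule 1 Glottal Epenthesis: no change — [lalretso]
  Rule 2 Intervocalic Voicing: no change — [lalretso]
  Rule 3 Apocope: [lalretso] → [lalrets]

[hefadaguv], [lalrets]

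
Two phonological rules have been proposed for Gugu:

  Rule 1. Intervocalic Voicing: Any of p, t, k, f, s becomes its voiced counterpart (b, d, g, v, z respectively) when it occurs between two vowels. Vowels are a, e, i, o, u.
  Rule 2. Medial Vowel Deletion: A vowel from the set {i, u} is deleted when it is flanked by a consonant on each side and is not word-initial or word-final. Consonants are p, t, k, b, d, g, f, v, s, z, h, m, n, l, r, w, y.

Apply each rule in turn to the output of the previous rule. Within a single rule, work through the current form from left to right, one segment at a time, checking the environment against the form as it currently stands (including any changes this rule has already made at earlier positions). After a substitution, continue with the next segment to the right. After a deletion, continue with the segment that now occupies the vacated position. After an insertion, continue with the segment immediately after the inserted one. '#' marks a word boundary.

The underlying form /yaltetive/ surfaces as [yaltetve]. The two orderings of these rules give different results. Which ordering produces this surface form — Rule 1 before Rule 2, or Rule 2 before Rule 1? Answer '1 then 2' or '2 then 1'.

Order 1 then 2:
  1 Intervocalic Voicing: [yaltetive] → [yaltedive]
  2 Medial Vowel Deletion: [yaltedive] → [yaltedve]
  result: [yaltedve]
Order 2 then 1:
  2 Medial Vowel Deletion: [yaltetive] → [yaltetve]
  1 Intervocalic Voicing: no change — [yaltetve]
  result: [yaltetve]

2 then 1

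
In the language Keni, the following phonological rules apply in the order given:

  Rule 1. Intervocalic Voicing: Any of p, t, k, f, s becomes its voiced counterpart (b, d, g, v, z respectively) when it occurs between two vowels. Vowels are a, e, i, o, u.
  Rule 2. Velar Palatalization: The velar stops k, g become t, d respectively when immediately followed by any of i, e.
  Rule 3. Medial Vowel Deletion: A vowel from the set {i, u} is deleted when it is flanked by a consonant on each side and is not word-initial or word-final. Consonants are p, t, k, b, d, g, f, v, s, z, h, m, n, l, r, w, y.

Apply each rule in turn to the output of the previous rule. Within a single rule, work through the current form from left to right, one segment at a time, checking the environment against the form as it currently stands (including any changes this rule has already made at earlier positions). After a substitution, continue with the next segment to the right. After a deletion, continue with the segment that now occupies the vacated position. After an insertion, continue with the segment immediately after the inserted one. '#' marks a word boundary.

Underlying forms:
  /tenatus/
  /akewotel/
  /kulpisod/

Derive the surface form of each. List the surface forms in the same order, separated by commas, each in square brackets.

[tenads], [adewodel], [klpzod]

/tenatus/:
  Rule 1 Intervocalic Voicing: [tenatus] → [tenadus]
  Rule 2 Velar Palatalization: no change — [tenadus]
  Rule 3 Medial Vowel Deletion: [tenadus] → [tenads]
/akewotel/:
  Rule 1 Intervocalic Voicing: [akewotel] → [agewodel]
  Rule 2 Velar Palatalization: [agewodel] → [adewodel]
  Rule 3 Medial Vowel Deletion: no change — [adewodel]
/kulpisod/:
  Rule 1 Intervocalic Voicing: [kulpisod] → [kulpizod]
  Rule 2 Velar Palatalization: no change — [kulpizod]
  Rule 3 Medial Vowel Deletion: [kulpizod] → [klpzod]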